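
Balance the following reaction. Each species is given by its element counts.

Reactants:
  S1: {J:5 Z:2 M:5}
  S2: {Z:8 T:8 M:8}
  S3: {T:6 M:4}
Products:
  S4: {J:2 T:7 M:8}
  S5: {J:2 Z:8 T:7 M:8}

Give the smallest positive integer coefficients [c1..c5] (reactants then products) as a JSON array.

Coefficients: [4, 5, 5, 4, 6]

J: 4·5+5·0+5·0 = 20 | 4·2+6·2 = 20
Z: 4·2+5·8+5·0 = 48 | 4·0+6·8 = 48
T: 4·0+5·8+5·6 = 70 | 4·7+6·7 = 70
M: 4·5+5·8+5·4 = 80 | 4·8+6·8 = 80
gcd(4,5,5,4,6) = 1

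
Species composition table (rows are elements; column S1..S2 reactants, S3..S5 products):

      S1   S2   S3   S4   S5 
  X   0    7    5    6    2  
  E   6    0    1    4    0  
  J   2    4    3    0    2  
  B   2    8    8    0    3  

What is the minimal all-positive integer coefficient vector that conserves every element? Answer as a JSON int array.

X: 1·0+4·7 = 28 | 2·5+1·6+6·2 = 28
E: 1·6+4·0 = 6 | 2·1+1·4+6·0 = 6
J: 1·2+4·4 = 18 | 2·3+1·0+6·2 = 18
B: 1·2+4·8 = 34 | 2·8+1·0+6·3 = 34
gcd(1,4,2,1,6) = 1

Coefficients: [1, 4, 2, 1, 6]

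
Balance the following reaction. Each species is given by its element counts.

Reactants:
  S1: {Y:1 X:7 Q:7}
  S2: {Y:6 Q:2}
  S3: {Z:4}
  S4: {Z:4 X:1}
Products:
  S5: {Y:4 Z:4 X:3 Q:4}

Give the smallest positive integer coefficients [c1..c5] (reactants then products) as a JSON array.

Y: 2·1+3·6+4·0+1·0 = 20 | 5·4 = 20
Z: 2·0+3·0+4·4+1·4 = 20 | 5·4 = 20
X: 2·7+3·0+4·0+1·1 = 15 | 5·3 = 15
Q: 2·7+3·2+4·0+1·0 = 20 | 5·4 = 20
gcd(2,3,4,1,5) = 1

Coefficients: [2, 3, 4, 1, 5]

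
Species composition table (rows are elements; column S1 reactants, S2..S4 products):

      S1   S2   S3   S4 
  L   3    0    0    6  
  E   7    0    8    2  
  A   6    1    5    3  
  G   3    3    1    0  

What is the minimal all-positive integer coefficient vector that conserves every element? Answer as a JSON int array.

Coefficients: [4, 3, 3, 2]

L: 4·3 = 12 | 3·0+3·0+2·6 = 12
E: 4·7 = 28 | 3·0+3·8+2·2 = 28
A: 4·6 = 24 | 3·1+3·5+2·3 = 24
G: 4·3 = 12 | 3·3+3·1+2·0 = 12
gcd(4,3,3,2) = 1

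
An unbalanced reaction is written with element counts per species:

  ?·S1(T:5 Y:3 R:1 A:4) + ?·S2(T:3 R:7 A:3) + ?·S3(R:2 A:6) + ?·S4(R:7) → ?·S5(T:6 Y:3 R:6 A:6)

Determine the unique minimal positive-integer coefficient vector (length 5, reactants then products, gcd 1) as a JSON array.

T: 6·5+2·3+1·0+2·0 = 36 | 6·6 = 36
Y: 6·3+2·0+1·0+2·0 = 18 | 6·3 = 18
R: 6·1+2·7+1·2+2·7 = 36 | 6·6 = 36
A: 6·4+2·3+1·6+2·0 = 36 | 6·6 = 36
gcd(6,2,1,2,6) = 1

Coefficients: [6, 2, 1, 2, 6]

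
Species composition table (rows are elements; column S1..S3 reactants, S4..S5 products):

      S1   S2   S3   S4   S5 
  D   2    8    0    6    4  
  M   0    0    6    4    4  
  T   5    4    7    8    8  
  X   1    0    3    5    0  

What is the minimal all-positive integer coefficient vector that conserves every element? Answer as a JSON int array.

Coefficients: [2, 5, 6, 4, 5]

D: 2·2+5·8+6·0 = 44 | 4·6+5·4 = 44
M: 2·0+5·0+6·6 = 36 | 4·4+5·4 = 36
T: 2·5+5·4+6·7 = 72 | 4·8+5·8 = 72
X: 2·1+5·0+6·3 = 20 | 4·5+5·0 = 20
gcd(2,5,6,4,5) = 1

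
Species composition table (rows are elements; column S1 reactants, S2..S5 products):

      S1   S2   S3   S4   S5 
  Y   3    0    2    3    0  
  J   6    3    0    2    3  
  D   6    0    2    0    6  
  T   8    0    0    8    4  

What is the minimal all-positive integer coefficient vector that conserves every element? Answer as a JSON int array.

Y: 5·3 = 15 | 4·0+3·2+3·3+4·0 = 15
J: 5·6 = 30 | 4·3+3·0+3·2+4·3 = 30
D: 5·6 = 30 | 4·0+3·2+3·0+4·6 = 30
T: 5·8 = 40 | 4·0+3·0+3·8+4·4 = 40
gcd(5,4,3,3,4) = 1

Coefficients: [5, 4, 3, 3, 4]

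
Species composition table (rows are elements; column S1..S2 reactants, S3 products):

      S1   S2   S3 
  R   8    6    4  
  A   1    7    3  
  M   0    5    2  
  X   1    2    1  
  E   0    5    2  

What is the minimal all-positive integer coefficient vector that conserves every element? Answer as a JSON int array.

Coefficients: [1, 2, 5]

R: 1·8+2·6 = 20 | 5·4 = 20
A: 1·1+2·7 = 15 | 5·3 = 15
M: 1·0+2·5 = 10 | 5·2 = 10
X: 1·1+2·2 = 5 | 5·1 = 5
E: 1·0+2·5 = 10 | 5·2 = 10
gcd(1,2,5) = 1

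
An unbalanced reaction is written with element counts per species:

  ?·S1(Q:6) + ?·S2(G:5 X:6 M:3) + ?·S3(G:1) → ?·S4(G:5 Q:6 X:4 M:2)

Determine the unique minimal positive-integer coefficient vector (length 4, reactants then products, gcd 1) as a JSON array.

Coefficients: [3, 2, 5, 3]

G: 3·0+2·5+5·1 = 15 | 3·5 = 15
Q: 3·6+2·0+5·0 = 18 | 3·6 = 18
X: 3·0+2·6+5·0 = 12 | 3·4 = 12
M: 3·0+2·3+5·0 = 6 | 3·2 = 6
gcd(3,2,5,3) = 1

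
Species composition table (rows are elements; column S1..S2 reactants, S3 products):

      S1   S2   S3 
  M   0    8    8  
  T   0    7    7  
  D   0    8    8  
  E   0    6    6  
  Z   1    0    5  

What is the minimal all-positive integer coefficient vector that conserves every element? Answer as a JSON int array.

Coefficients: [5, 1, 1]

M: 5·0+1·8 = 8 | 1·8 = 8
T: 5·0+1·7 = 7 | 1·7 = 7
D: 5·0+1·8 = 8 | 1·8 = 8
E: 5·0+1·6 = 6 | 1·6 = 6
Z: 5·1+1·0 = 5 | 1·5 = 5
gcd(5,1,1) = 1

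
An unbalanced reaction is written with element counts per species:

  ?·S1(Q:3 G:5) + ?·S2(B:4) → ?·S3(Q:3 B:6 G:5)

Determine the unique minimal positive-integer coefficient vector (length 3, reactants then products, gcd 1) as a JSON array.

Q: 2·3+3·0 = 6 | 2·3 = 6
B: 2·0+3·4 = 12 | 2·6 = 12
G: 2·5+3·0 = 10 | 2·5 = 10
gcd(2,3,2) = 1

Coefficients: [2, 3, 2]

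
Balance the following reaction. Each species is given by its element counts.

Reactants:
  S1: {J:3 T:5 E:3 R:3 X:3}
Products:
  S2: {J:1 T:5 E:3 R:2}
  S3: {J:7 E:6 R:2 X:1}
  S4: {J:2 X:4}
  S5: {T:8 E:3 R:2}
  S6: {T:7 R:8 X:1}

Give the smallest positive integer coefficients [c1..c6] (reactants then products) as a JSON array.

Coefficients: [6, 3, 1, 4, 1, 1]

J: 6·3 = 18 | 3·1+1·7+4·2+1·0+1·0 = 18
T: 6·5 = 30 | 3·5+1·0+4·0+1·8+1·7 = 30
E: 6·3 = 18 | 3·3+1·6+4·0+1·3+1·0 = 18
R: 6·3 = 18 | 3·2+1·2+4·0+1·2+1·8 = 18
X: 6·3 = 18 | 3·0+1·1+4·4+1·0+1·1 = 18
gcd(6,3,1,4,1,1) = 1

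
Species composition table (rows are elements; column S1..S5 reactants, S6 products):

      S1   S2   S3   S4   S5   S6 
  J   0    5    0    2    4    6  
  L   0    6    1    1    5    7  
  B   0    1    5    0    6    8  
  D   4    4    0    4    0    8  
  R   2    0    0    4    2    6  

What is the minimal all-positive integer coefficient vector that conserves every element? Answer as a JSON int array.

Coefficients: [4, 2, 4, 4, 3, 5]

J: 4·0+2·5+4·0+4·2+3·4 = 30 | 5·6 = 30
L: 4·0+2·6+4·1+4·1+3·5 = 35 | 5·7 = 35
B: 4·0+2·1+4·5+4·0+3·6 = 40 | 5·8 = 40
D: 4·4+2·4+4·0+4·4+3·0 = 40 | 5·8 = 40
R: 4·2+2·0+4·0+4·4+3·2 = 30 | 5·6 = 30
gcd(4,2,4,4,3,5) = 1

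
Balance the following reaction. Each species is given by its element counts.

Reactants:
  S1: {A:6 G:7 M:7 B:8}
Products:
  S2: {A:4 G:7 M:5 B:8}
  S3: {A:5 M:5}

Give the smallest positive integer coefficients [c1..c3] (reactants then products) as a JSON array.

Coefficients: [5, 5, 2]

A: 5·6 = 30 | 5·4+2·5 = 30
G: 5·7 = 35 | 5·7+2·0 = 35
M: 5·7 = 35 | 5·5+2·5 = 35
B: 5·8 = 40 | 5·8+2·0 = 40
gcd(5,5,2) = 1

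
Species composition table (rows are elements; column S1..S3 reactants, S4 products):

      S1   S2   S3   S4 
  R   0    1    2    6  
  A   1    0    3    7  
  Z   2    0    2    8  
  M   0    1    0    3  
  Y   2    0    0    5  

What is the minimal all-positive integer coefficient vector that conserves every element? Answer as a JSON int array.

R: 5·0+6·1+3·2 = 12 | 2·6 = 12
A: 5·1+6·0+3·3 = 14 | 2·7 = 14
Z: 5·2+6·0+3·2 = 16 | 2·8 = 16
M: 5·0+6·1+3·0 = 6 | 2·3 = 6
Y: 5·2+6·0+3·0 = 10 | 2·5 = 10
gcd(5,6,3,2) = 1

Coefficients: [5, 6, 3, 2]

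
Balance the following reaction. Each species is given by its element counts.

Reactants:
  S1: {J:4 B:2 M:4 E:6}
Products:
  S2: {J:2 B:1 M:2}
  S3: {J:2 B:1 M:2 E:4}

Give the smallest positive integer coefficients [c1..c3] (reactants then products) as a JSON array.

J: 2·4 = 8 | 1·2+3·2 = 8
B: 2·2 = 4 | 1·1+3·1 = 4
M: 2·4 = 8 | 1·2+3·2 = 8
E: 2·6 = 12 | 1·0+3·4 = 12
gcd(2,1,3) = 1

Coefficients: [2, 1, 3]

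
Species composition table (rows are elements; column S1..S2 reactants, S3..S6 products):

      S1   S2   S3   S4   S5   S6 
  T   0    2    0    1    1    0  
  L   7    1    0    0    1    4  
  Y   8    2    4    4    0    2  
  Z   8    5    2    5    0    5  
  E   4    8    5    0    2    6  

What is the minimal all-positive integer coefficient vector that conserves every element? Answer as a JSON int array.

Coefficients: [3, 5, 2, 4, 6, 5]

T: 3·0+5·2 = 10 | 2·0+4·1+6·1+5·0 = 10
L: 3·7+5·1 = 26 | 2·0+4·0+6·1+5·4 = 26
Y: 3·8+5·2 = 34 | 2·4+4·4+6·0+5·2 = 34
Z: 3·8+5·5 = 49 | 2·2+4·5+6·0+5·5 = 49
E: 3·4+5·8 = 52 | 2·5+4·0+6·2+5·6 = 52
gcd(3,5,2,4,6,5) = 1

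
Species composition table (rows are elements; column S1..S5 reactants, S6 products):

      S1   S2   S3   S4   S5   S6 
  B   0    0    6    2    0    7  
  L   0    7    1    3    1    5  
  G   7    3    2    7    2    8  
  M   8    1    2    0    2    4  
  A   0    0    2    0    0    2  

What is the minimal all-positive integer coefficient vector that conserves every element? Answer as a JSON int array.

Coefficients: [1, 2, 6, 3, 1, 6]

B: 1·0+2·0+6·6+3·2+1·0 = 42 | 6·7 = 42
L: 1·0+2·7+6·1+3·3+1·1 = 30 | 6·5 = 30
G: 1·7+2·3+6·2+3·7+1·2 = 48 | 6·8 = 48
M: 1·8+2·1+6·2+3·0+1·2 = 24 | 6·4 = 24
A: 1·0+2·0+6·2+3·0+1·0 = 12 | 6·2 = 12
gcd(1,2,6,3,1,6) = 1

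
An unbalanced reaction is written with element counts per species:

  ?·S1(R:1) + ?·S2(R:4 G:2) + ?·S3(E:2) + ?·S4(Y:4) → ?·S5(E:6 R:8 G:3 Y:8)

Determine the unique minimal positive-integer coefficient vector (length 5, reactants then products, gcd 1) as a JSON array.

Coefficients: [4, 3, 6, 4, 2]

E: 4·0+3·0+6·2+4·0 = 12 | 2·6 = 12
R: 4·1+3·4+6·0+4·0 = 16 | 2·8 = 16
G: 4·0+3·2+6·0+4·0 = 6 | 2·3 = 6
Y: 4·0+3·0+6·0+4·4 = 16 | 2·8 = 16
gcd(4,3,6,4,2) = 1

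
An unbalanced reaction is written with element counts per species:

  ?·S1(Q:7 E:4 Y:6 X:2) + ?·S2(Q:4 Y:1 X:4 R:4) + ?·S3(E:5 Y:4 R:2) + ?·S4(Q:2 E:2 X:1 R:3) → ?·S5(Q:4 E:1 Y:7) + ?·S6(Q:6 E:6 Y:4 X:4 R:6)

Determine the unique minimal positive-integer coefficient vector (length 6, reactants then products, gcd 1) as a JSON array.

Q: 2·7+3·4+3·0+4·2 = 34 | 1·4+5·6 = 34
E: 2·4+3·0+3·5+4·2 = 31 | 1·1+5·6 = 31
Y: 2·6+3·1+3·4+4·0 = 27 | 1·7+5·4 = 27
X: 2·2+3·4+3·0+4·1 = 20 | 1·0+5·4 = 20
R: 2·0+3·4+3·2+4·3 = 30 | 1·0+5·6 = 30
gcd(2,3,3,4,1,5) = 1

Coefficients: [2, 3, 3, 4, 1, 5]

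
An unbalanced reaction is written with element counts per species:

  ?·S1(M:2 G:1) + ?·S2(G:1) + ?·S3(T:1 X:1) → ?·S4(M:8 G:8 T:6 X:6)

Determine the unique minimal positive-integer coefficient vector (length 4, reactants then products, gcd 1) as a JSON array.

M: 4·2+4·0+6·0 = 8 | 1·8 = 8
G: 4·1+4·1+6·0 = 8 | 1·8 = 8
T: 4·0+4·0+6·1 = 6 | 1·6 = 6
X: 4·0+4·0+6·1 = 6 | 1·6 = 6
gcd(4,4,6,1) = 1

Coefficients: [4, 4, 6, 1]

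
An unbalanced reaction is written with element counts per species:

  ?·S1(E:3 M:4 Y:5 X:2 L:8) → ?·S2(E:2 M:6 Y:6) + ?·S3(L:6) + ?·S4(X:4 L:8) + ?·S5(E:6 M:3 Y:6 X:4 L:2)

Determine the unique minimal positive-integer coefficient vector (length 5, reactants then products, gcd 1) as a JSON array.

E: 6·3 = 18 | 3·2+6·0+1·0+2·6 = 18
M: 6·4 = 24 | 3·6+6·0+1·0+2·3 = 24
Y: 6·5 = 30 | 3·6+6·0+1·0+2·6 = 30
X: 6·2 = 12 | 3·0+6·0+1·4+2·4 = 12
L: 6·8 = 48 | 3·0+6·6+1·8+2·2 = 48
gcd(6,3,6,1,2) = 1

Coefficients: [6, 3, 6, 1, 2]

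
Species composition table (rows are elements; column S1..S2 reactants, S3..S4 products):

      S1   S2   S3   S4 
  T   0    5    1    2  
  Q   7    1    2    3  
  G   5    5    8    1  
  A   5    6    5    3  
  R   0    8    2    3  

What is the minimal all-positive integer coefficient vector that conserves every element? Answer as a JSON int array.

Coefficients: [1, 1, 1, 2]

T: 1·0+1·5 = 5 | 1·1+2·2 = 5
Q: 1·7+1·1 = 8 | 1·2+2·3 = 8
G: 1·5+1·5 = 10 | 1·8+2·1 = 10
A: 1·5+1·6 = 11 | 1·5+2·3 = 11
R: 1·0+1·8 = 8 | 1·2+2·3 = 8
gcd(1,1,1,2) = 1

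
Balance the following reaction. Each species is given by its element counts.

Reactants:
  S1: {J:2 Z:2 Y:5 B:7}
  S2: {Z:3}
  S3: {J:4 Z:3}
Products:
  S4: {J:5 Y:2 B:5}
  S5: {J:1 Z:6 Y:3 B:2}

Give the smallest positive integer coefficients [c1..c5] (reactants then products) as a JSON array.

J: 3·2+1·0+3·4 = 18 | 3·5+3·1 = 18
Z: 3·2+1·3+3·3 = 18 | 3·0+3·6 = 18
Y: 3·5+1·0+3·0 = 15 | 3·2+3·3 = 15
B: 3·7+1·0+3·0 = 21 | 3·5+3·2 = 21
gcd(3,1,3,3,3) = 1

Coefficients: [3, 1, 3, 3, 3]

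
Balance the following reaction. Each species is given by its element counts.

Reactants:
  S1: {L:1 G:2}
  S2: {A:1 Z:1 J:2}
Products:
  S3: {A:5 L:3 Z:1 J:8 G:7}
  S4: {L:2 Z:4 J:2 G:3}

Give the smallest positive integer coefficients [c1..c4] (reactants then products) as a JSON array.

A: 5·0+5·1 = 5 | 1·5+1·0 = 5
L: 5·1+5·0 = 5 | 1·3+1·2 = 5
Z: 5·0+5·1 = 5 | 1·1+1·4 = 5
J: 5·0+5·2 = 10 | 1·8+1·2 = 10
G: 5·2+5·0 = 10 | 1·7+1·3 = 10
gcd(5,5,1,1) = 1

Coefficients: [5, 5, 1, 1]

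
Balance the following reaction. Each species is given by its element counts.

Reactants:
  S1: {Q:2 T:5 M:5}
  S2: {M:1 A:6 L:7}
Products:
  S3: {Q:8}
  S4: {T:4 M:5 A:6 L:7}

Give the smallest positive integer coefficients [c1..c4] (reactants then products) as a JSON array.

Coefficients: [4, 5, 1, 5]

Q: 4·2+5·0 = 8 | 1·8+5·0 = 8
T: 4·5+5·0 = 20 | 1·0+5·4 = 20
M: 4·5+5·1 = 25 | 1·0+5·5 = 25
A: 4·0+5·6 = 30 | 1·0+5·6 = 30
L: 4·0+5·7 = 35 | 1·0+5·7 = 35
gcd(4,5,1,5) = 1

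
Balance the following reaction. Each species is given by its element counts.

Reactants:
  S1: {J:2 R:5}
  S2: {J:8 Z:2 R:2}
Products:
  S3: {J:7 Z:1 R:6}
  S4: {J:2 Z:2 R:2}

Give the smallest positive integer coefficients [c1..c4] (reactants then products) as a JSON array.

J: 6·2+4·8 = 44 | 6·7+1·2 = 44
Z: 6·0+4·2 = 8 | 6·1+1·2 = 8
R: 6·5+4·2 = 38 | 6·6+1·2 = 38
gcd(6,4,6,1) = 1

Coefficients: [6, 4, 6, 1]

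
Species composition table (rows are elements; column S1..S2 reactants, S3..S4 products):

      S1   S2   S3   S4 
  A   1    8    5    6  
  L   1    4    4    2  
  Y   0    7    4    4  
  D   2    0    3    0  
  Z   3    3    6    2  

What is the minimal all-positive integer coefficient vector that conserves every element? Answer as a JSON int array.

A: 6·1+4·8 = 38 | 4·5+3·6 = 38
L: 6·1+4·4 = 22 | 4·4+3·2 = 22
Y: 6·0+4·7 = 28 | 4·4+3·4 = 28
D: 6·2+4·0 = 12 | 4·3+3·0 = 12
Z: 6·3+4·3 = 30 | 4·6+3·2 = 30
gcd(6,4,4,3) = 1

Coefficients: [6, 4, 4, 3]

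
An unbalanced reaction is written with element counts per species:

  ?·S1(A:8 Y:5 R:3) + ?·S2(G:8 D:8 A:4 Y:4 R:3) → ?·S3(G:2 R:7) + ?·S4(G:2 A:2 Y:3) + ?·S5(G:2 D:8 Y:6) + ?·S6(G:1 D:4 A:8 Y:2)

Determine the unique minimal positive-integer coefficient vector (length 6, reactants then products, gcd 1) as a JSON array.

G: 4·0+3·8 = 24 | 3·2+6·2+1·2+4·1 = 24
D: 4·0+3·8 = 24 | 3·0+6·0+1·8+4·4 = 24
A: 4·8+3·4 = 44 | 3·0+6·2+1·0+4·8 = 44
Y: 4·5+3·4 = 32 | 3·0+6·3+1·6+4·2 = 32
R: 4·3+3·3 = 21 | 3·7+6·0+1·0+4·0 = 21
gcd(4,3,3,6,1,4) = 1

Coefficients: [4, 3, 3, 6, 1, 4]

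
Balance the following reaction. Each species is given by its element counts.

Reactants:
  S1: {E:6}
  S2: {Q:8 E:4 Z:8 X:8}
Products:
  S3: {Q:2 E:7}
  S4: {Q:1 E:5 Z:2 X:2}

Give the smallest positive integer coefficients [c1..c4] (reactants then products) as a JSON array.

Coefficients: [5, 1, 2, 4]

Q: 5·0+1·8 = 8 | 2·2+4·1 = 8
E: 5·6+1·4 = 34 | 2·7+4·5 = 34
Z: 5·0+1·8 = 8 | 2·0+4·2 = 8
X: 5·0+1·8 = 8 | 2·0+4·2 = 8
gcd(5,1,2,4) = 1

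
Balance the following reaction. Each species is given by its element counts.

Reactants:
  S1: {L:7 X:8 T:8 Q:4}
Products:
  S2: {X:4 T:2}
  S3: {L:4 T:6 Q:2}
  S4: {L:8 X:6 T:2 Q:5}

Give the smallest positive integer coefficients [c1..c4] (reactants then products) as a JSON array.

L: 4·7 = 28 | 5·0+3·4+2·8 = 28
X: 4·8 = 32 | 5·4+3·0+2·6 = 32
T: 4·8 = 32 | 5·2+3·6+2·2 = 32
Q: 4·4 = 16 | 5·0+3·2+2·5 = 16
gcd(4,5,3,2) = 1

Coefficients: [4, 5, 3, 2]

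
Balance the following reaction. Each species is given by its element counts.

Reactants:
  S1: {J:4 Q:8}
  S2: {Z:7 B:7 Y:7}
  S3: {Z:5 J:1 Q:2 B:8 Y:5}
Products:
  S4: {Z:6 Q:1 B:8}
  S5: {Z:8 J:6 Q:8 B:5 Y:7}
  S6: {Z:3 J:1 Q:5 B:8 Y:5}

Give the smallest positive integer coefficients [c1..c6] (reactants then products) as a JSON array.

Z: 6·0+4·7+5·5 = 53 | 1·6+4·8+5·3 = 53
J: 6·4+4·0+5·1 = 29 | 1·0+4·6+5·1 = 29
Q: 6·8+4·0+5·2 = 58 | 1·1+4·8+5·5 = 58
B: 6·0+4·7+5·8 = 68 | 1·8+4·5+5·8 = 68
Y: 6·0+4·7+5·5 = 53 | 1·0+4·7+5·5 = 53
gcd(6,4,5,1,4,5) = 1

Coefficients: [6, 4, 5, 1, 4, 5]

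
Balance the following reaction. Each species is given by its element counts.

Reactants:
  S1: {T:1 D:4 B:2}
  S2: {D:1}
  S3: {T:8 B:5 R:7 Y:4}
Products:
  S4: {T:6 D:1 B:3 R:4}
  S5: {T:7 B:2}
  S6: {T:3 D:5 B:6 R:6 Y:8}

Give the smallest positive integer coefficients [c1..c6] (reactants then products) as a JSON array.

T: 4·1+5·0+6·8 = 52 | 6·6+1·7+3·3 = 52
D: 4·4+5·1+6·0 = 21 | 6·1+1·0+3·5 = 21
B: 4·2+5·0+6·5 = 38 | 6·3+1·2+3·6 = 38
R: 4·0+5·0+6·7 = 42 | 6·4+1·0+3·6 = 42
Y: 4·0+5·0+6·4 = 24 | 6·0+1·0+3·8 = 24
gcd(4,5,6,6,1,3) = 1

Coefficients: [4, 5, 6, 6, 1, 3]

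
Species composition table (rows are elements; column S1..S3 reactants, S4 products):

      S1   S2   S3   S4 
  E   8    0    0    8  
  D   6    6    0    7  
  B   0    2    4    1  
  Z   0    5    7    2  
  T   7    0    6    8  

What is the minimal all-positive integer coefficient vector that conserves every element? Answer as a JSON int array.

Coefficients: [6, 1, 1, 6]

E: 6·8+1·0+1·0 = 48 | 6·8 = 48
D: 6·6+1·6+1·0 = 42 | 6·7 = 42
B: 6·0+1·2+1·4 = 6 | 6·1 = 6
Z: 6·0+1·5+1·7 = 12 | 6·2 = 12
T: 6·7+1·0+1·6 = 48 | 6·8 = 48
gcd(6,1,1,6) = 1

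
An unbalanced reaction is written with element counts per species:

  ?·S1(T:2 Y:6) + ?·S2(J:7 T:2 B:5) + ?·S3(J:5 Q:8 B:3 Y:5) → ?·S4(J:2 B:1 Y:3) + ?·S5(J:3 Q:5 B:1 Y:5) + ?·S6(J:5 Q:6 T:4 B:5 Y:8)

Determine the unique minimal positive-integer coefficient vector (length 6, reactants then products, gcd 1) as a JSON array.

Coefficients: [5, 1, 6, 2, 6, 3]

J: 5·0+1·7+6·5 = 37 | 2·2+6·3+3·5 = 37
Q: 5·0+1·0+6·8 = 48 | 2·0+6·5+3·6 = 48
T: 5·2+1·2+6·0 = 12 | 2·0+6·0+3·4 = 12
B: 5·0+1·5+6·3 = 23 | 2·1+6·1+3·5 = 23
Y: 5·6+1·0+6·5 = 60 | 2·3+6·5+3·8 = 60
gcd(5,1,6,2,6,3) = 1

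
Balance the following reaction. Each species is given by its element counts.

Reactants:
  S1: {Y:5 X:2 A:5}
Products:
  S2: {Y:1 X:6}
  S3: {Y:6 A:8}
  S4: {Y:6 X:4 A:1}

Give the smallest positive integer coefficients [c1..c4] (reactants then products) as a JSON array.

Coefficients: [5, 1, 3, 1]

Y: 5·5 = 25 | 1·1+3·6+1·6 = 25
X: 5·2 = 10 | 1·6+3·0+1·4 = 10
A: 5·5 = 25 | 1·0+3·8+1·1 = 25
gcd(5,1,3,1) = 1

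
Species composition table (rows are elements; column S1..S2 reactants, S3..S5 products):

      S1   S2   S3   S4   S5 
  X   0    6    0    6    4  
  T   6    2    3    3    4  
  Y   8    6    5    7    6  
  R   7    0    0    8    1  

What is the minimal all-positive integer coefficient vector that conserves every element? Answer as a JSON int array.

Coefficients: [5, 6, 6, 4, 3]

X: 5·0+6·6 = 36 | 6·0+4·6+3·4 = 36
T: 5·6+6·2 = 42 | 6·3+4·3+3·4 = 42
Y: 5·8+6·6 = 76 | 6·5+4·7+3·6 = 76
R: 5·7+6·0 = 35 | 6·0+4·8+3·1 = 35
gcd(5,6,6,4,3) = 1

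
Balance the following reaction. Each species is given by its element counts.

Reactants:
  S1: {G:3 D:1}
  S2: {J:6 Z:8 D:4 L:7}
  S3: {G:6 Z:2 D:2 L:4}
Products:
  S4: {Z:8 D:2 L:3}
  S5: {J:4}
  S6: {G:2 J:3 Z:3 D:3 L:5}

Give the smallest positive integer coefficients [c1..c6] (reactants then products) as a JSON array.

G: 2·3+5·0+1·6 = 12 | 3·0+3·0+6·2 = 12
J: 2·0+5·6+1·0 = 30 | 3·0+3·4+6·3 = 30
Z: 2·0+5·8+1·2 = 42 | 3·8+3·0+6·3 = 42
D: 2·1+5·4+1·2 = 24 | 3·2+3·0+6·3 = 24
L: 2·0+5·7+1·4 = 39 | 3·3+3·0+6·5 = 39
gcd(2,5,1,3,3,6) = 1

Coefficients: [2, 5, 1, 3, 3, 6]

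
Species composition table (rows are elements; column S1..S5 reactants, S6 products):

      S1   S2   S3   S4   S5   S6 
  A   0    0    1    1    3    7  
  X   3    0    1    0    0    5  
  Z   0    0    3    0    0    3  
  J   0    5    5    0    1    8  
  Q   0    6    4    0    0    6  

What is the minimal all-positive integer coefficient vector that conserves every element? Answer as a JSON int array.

Coefficients: [4, 1, 3, 6, 4, 3]

A: 4·0+1·0+3·1+6·1+4·3 = 21 | 3·7 = 21
X: 4·3+1·0+3·1+6·0+4·0 = 15 | 3·5 = 15
Z: 4·0+1·0+3·3+6·0+4·0 = 9 | 3·3 = 9
J: 4·0+1·5+3·5+6·0+4·1 = 24 | 3·8 = 24
Q: 4·0+1·6+3·4+6·0+4·0 = 18 | 3·6 = 18
gcd(4,1,3,6,4,3) = 1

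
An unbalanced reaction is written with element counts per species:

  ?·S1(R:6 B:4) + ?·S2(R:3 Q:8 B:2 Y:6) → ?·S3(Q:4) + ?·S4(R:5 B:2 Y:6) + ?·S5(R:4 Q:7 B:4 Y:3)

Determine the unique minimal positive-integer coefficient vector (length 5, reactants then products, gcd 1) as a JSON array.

R: 3·6+6·3 = 36 | 5·0+4·5+4·4 = 36
Q: 3·0+6·8 = 48 | 5·4+4·0+4·7 = 48
B: 3·4+6·2 = 24 | 5·0+4·2+4·4 = 24
Y: 3·0+6·6 = 36 | 5·0+4·6+4·3 = 36
gcd(3,6,5,4,4) = 1

Coefficients: [3, 6, 5, 4, 4]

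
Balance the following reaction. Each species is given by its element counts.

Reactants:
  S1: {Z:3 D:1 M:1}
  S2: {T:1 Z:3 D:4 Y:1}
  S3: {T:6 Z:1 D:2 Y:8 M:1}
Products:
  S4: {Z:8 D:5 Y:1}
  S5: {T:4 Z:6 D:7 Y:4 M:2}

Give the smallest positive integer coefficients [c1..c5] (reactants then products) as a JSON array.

T: 5·0+6·1+1·6 = 12 | 2·0+3·4 = 12
Z: 5·3+6·3+1·1 = 34 | 2·8+3·6 = 34
D: 5·1+6·4+1·2 = 31 | 2·5+3·7 = 31
Y: 5·0+6·1+1·8 = 14 | 2·1+3·4 = 14
M: 5·1+6·0+1·1 = 6 | 2·0+3·2 = 6
gcd(5,6,1,2,3) = 1

Coefficients: [5, 6, 1, 2, 3]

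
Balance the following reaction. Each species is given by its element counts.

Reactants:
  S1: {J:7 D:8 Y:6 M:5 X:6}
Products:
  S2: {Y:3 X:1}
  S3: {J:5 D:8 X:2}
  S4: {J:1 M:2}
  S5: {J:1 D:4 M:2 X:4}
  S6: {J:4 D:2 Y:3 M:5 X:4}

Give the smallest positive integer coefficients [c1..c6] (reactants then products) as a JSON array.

Coefficients: [4, 6, 3, 4, 1, 2]

J: 4·7 = 28 | 6·0+3·5+4·1+1·1+2·4 = 28
D: 4·8 = 32 | 6·0+3·8+4·0+1·4+2·2 = 32
Y: 4·6 = 24 | 6·3+3·0+4·0+1·0+2·3 = 24
M: 4·5 = 20 | 6·0+3·0+4·2+1·2+2·5 = 20
X: 4·6 = 24 | 6·1+3·2+4·0+1·4+2·4 = 24
gcd(4,6,3,4,1,2) = 1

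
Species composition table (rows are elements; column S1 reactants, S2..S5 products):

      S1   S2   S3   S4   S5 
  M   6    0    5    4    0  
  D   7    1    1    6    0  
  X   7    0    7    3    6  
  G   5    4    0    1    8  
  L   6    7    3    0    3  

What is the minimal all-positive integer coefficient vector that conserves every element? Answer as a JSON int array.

M: 5·6 = 30 | 3·0+2·5+5·4+1·0 = 30
D: 5·7 = 35 | 3·1+2·1+5·6+1·0 = 35
X: 5·7 = 35 | 3·0+2·7+5·3+1·6 = 35
G: 5·5 = 25 | 3·4+2·0+5·1+1·8 = 25
L: 5·6 = 30 | 3·7+2·3+5·0+1·3 = 30
gcd(5,3,2,5,1) = 1

Coefficients: [5, 3, 2, 5, 1]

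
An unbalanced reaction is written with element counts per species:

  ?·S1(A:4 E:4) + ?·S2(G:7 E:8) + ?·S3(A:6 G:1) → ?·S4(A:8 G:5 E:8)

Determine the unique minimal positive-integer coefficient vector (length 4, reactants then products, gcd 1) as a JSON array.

Coefficients: [4, 3, 4, 5]

A: 4·4+3·0+4·6 = 40 | 5·8 = 40
G: 4·0+3·7+4·1 = 25 | 5·5 = 25
E: 4·4+3·8+4·0 = 40 | 5·8 = 40
gcd(4,3,4,5) = 1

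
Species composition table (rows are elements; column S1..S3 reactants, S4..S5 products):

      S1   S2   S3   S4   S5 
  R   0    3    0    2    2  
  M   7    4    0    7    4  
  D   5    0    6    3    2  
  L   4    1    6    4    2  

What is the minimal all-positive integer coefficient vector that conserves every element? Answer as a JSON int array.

R: 3·0+6·3+1·0 = 18 | 3·2+6·2 = 18
M: 3·7+6·4+1·0 = 45 | 3·7+6·4 = 45
D: 3·5+6·0+1·6 = 21 | 3·3+6·2 = 21
L: 3·4+6·1+1·6 = 24 | 3·4+6·2 = 24
gcd(3,6,1,3,6) = 1

Coefficients: [3, 6, 1, 3, 6]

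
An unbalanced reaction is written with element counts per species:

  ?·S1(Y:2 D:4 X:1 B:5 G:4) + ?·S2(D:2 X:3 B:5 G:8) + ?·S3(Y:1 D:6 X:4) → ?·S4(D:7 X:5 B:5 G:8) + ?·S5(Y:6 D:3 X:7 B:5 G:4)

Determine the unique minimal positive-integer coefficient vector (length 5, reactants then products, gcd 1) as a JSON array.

Y: 1·2+5·0+4·1 = 6 | 5·0+1·6 = 6
D: 1·4+5·2+4·6 = 38 | 5·7+1·3 = 38
X: 1·1+5·3+4·4 = 32 | 5·5+1·7 = 32
B: 1·5+5·5+4·0 = 30 | 5·5+1·5 = 30
G: 1·4+5·8+4·0 = 44 | 5·8+1·4 = 44
gcd(1,5,4,5,1) = 1

Coefficients: [1, 5, 4, 5, 1]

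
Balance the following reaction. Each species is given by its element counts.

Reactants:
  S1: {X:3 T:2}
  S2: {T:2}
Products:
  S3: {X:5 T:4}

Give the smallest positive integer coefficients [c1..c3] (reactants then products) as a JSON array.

X: 5·3+1·0 = 15 | 3·5 = 15
T: 5·2+1·2 = 12 | 3·4 = 12
gcd(5,1,3) = 1

Coefficients: [5, 1, 3]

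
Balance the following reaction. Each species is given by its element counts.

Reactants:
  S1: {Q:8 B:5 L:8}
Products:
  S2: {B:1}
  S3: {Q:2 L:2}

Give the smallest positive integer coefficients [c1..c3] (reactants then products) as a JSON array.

Coefficients: [1, 5, 4]

Q: 1·8 = 8 | 5·0+4·2 = 8
B: 1·5 = 5 | 5·1+4·0 = 5
L: 1·8 = 8 | 5·0+4·2 = 8
gcd(1,5,4) = 1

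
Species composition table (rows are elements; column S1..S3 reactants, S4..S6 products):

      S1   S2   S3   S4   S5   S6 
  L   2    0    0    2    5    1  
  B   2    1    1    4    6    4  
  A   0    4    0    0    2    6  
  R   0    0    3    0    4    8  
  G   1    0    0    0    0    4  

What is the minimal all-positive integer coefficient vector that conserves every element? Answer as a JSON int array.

L: 4·2+2·0+4·0 = 8 | 1·2+1·5+1·1 = 8
B: 4·2+2·1+4·1 = 14 | 1·4+1·6+1·4 = 14
A: 4·0+2·4+4·0 = 8 | 1·0+1·2+1·6 = 8
R: 4·0+2·0+4·3 = 12 | 1·0+1·4+1·8 = 12
G: 4·1+2·0+4·0 = 4 | 1·0+1·0+1·4 = 4
gcd(4,2,4,1,1,1) = 1

Coefficients: [4, 2, 4, 1, 1, 1]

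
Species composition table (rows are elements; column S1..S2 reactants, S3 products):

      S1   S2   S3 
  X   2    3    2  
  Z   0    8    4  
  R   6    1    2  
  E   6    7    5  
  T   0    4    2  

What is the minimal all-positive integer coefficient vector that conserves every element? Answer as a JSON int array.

Coefficients: [1, 2, 4]

X: 1·2+2·3 = 8 | 4·2 = 8
Z: 1·0+2·8 = 16 | 4·4 = 16
R: 1·6+2·1 = 8 | 4·2 = 8
E: 1·6+2·7 = 20 | 4·5 = 20
T: 1·0+2·4 = 8 | 4·2 = 8
gcd(1,2,4) = 1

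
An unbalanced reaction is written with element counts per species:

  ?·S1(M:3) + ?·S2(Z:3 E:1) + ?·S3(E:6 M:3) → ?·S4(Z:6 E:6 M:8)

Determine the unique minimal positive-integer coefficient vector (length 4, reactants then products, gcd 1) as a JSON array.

Coefficients: [6, 6, 2, 3]

Z: 6·0+6·3+2·0 = 18 | 3·6 = 18
E: 6·0+6·1+2·6 = 18 | 3·6 = 18
M: 6·3+6·0+2·3 = 24 | 3·8 = 24
gcd(6,6,2,3) = 1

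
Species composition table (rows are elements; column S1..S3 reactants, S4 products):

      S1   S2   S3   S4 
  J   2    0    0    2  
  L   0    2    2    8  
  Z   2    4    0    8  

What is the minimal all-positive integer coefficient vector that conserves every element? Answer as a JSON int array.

Coefficients: [2, 3, 5, 2]

J: 2·2+3·0+5·0 = 4 | 2·2 = 4
L: 2·0+3·2+5·2 = 16 | 2·8 = 16
Z: 2·2+3·4+5·0 = 16 | 2·8 = 16
gcd(2,3,5,2) = 1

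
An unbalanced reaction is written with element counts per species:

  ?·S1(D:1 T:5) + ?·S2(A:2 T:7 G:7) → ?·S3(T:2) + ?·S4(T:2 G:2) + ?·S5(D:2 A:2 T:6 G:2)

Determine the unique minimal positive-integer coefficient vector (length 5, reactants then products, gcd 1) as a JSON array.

Coefficients: [4, 2, 6, 5, 2]

D: 4·1+2·0 = 4 | 6·0+5·0+2·2 = 4
A: 4·0+2·2 = 4 | 6·0+5·0+2·2 = 4
T: 4·5+2·7 = 34 | 6·2+5·2+2·6 = 34
G: 4·0+2·7 = 14 | 6·0+5·2+2·2 = 14
gcd(4,2,6,5,2) = 1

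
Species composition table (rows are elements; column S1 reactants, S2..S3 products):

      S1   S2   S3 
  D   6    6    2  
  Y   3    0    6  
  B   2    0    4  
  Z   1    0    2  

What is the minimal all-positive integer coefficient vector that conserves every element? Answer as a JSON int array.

Coefficients: [6, 5, 3]

D: 6·6 = 36 | 5·6+3·2 = 36
Y: 6·3 = 18 | 5·0+3·6 = 18
B: 6·2 = 12 | 5·0+3·4 = 12
Z: 6·1 = 6 | 5·0+3·2 = 6
gcd(6,5,3) = 1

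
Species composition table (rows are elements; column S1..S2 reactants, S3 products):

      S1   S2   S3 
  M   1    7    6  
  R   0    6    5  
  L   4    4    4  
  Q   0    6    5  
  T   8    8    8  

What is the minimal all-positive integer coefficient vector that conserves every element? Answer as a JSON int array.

Coefficients: [1, 5, 6]

M: 1·1+5·7 = 36 | 6·6 = 36
R: 1·0+5·6 = 30 | 6·5 = 30
L: 1·4+5·4 = 24 | 6·4 = 24
Q: 1·0+5·6 = 30 | 6·5 = 30
T: 1·8+5·8 = 48 | 6·8 = 48
gcd(1,5,6) = 1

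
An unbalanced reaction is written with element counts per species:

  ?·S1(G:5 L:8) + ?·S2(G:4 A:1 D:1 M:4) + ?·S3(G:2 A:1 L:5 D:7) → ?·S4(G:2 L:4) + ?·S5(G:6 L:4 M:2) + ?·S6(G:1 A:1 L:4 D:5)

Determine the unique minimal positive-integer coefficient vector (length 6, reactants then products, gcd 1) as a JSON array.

G: 4·5+2·4+4·2 = 36 | 3·2+4·6+6·1 = 36
A: 4·0+2·1+4·1 = 6 | 3·0+4·0+6·1 = 6
L: 4·8+2·0+4·5 = 52 | 3·4+4·4+6·4 = 52
D: 4·0+2·1+4·7 = 30 | 3·0+4·0+6·5 = 30
M: 4·0+2·4+4·0 = 8 | 3·0+4·2+6·0 = 8
gcd(4,2,4,3,4,6) = 1

Coefficients: [4, 2, 4, 3, 4, 6]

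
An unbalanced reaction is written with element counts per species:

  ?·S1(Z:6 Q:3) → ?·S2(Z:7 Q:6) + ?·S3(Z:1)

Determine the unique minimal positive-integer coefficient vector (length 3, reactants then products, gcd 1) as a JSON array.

Coefficients: [2, 1, 5]

Z: 2·6 = 12 | 1·7+5·1 = 12
Q: 2·3 = 6 | 1·6+5·0 = 6
gcd(2,1,5) = 1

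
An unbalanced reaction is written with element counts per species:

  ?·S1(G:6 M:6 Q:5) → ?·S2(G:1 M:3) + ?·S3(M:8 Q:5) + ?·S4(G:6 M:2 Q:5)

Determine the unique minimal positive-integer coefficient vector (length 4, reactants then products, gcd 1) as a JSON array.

G: 6·6 = 36 | 6·1+1·0+5·6 = 36
M: 6·6 = 36 | 6·3+1·8+5·2 = 36
Q: 6·5 = 30 | 6·0+1·5+5·5 = 30
gcd(6,6,1,5) = 1

Coefficients: [6, 6, 1, 5]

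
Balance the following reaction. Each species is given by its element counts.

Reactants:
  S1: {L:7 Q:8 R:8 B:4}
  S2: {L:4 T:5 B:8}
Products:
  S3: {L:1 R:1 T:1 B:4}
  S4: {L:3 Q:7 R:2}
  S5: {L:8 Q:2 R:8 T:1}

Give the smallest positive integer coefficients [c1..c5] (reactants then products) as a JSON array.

L: 2·7+1·4 = 18 | 4·1+2·3+1·8 = 18
Q: 2·8+1·0 = 16 | 4·0+2·7+1·2 = 16
R: 2·8+1·0 = 16 | 4·1+2·2+1·8 = 16
T: 2·0+1·5 = 5 | 4·1+2·0+1·1 = 5
B: 2·4+1·8 = 16 | 4·4+2·0+1·0 = 16
gcd(2,1,4,2,1) = 1

Coefficients: [2, 1, 4, 2, 1]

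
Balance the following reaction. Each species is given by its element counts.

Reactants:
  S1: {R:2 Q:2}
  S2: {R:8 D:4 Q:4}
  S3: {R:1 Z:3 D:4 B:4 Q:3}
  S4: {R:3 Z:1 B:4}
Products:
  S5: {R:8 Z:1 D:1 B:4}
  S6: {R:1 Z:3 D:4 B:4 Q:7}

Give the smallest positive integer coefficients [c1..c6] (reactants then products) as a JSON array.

R: 6·2+1·8+4·1+4·3 = 36 | 4·8+4·1 = 36
Z: 6·0+1·0+4·3+4·1 = 16 | 4·1+4·3 = 16
D: 6·0+1·4+4·4+4·0 = 20 | 4·1+4·4 = 20
B: 6·0+1·0+4·4+4·4 = 32 | 4·4+4·4 = 32
Q: 6·2+1·4+4·3+4·0 = 28 | 4·0+4·7 = 28
gcd(6,1,4,4,4,4) = 1

Coefficients: [6, 1, 4, 4, 4, 4]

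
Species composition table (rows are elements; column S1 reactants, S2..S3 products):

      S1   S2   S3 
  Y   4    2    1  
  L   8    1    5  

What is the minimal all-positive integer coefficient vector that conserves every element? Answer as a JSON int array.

Y: 3·4 = 12 | 4·2+4·1 = 12
L: 3·8 = 24 | 4·1+4·5 = 24
gcd(3,4,4) = 1

Coefficients: [3, 4, 4]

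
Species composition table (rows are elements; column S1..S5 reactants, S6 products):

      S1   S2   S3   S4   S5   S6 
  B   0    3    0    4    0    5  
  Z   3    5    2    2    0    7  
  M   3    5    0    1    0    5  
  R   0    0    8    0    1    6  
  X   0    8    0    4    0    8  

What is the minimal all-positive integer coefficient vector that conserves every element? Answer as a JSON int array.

Coefficients: [2, 3, 3, 4, 6, 5]

B: 2·0+3·3+3·0+4·4+6·0 = 25 | 5·5 = 25
Z: 2·3+3·5+3·2+4·2+6·0 = 35 | 5·7 = 35
M: 2·3+3·5+3·0+4·1+6·0 = 25 | 5·5 = 25
R: 2·0+3·0+3·8+4·0+6·1 = 30 | 5·6 = 30
X: 2·0+3·8+3·0+4·4+6·0 = 40 | 5·8 = 40
gcd(2,3,3,4,6,5) = 1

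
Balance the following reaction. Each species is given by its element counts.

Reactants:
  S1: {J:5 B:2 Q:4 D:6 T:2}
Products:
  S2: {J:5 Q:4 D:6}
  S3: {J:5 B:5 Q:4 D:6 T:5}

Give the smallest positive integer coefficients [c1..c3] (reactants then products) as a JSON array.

J: 5·5 = 25 | 3·5+2·5 = 25
B: 5·2 = 10 | 3·0+2·5 = 10
Q: 5·4 = 20 | 3·4+2·4 = 20
D: 5·6 = 30 | 3·6+2·6 = 30
T: 5·2 = 10 | 3·0+2·5 = 10
gcd(5,3,2) = 1

Coefficients: [5, 3, 2]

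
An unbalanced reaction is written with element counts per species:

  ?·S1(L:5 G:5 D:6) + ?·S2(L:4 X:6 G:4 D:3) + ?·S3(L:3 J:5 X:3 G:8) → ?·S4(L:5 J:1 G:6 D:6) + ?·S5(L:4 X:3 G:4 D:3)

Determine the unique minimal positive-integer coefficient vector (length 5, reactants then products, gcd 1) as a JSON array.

Coefficients: [6, 1, 1, 5, 3]

L: 6·5+1·4+1·3 = 37 | 5·5+3·4 = 37
J: 6·0+1·0+1·5 = 5 | 5·1+3·0 = 5
X: 6·0+1·6+1·3 = 9 | 5·0+3·3 = 9
G: 6·5+1·4+1·8 = 42 | 5·6+3·4 = 42
D: 6·6+1·3+1·0 = 39 | 5·6+3·3 = 39
gcd(6,1,1,5,3) = 1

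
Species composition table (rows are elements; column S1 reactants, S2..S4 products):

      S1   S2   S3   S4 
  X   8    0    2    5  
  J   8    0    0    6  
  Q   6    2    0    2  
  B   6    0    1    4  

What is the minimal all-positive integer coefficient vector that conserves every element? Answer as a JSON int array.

X: 3·8 = 24 | 5·0+2·2+4·5 = 24
J: 3·8 = 24 | 5·0+2·0+4·6 = 24
Q: 3·6 = 18 | 5·2+2·0+4·2 = 18
B: 3·6 = 18 | 5·0+2·1+4·4 = 18
gcd(3,5,2,4) = 1

Coefficients: [3, 5, 2, 4]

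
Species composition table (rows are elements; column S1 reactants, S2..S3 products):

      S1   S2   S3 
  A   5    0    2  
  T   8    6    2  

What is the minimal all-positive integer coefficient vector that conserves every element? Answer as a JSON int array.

Coefficients: [2, 1, 5]

A: 2·5 = 10 | 1·0+5·2 = 10
T: 2·8 = 16 | 1·6+5·2 = 16
gcd(2,1,5) = 1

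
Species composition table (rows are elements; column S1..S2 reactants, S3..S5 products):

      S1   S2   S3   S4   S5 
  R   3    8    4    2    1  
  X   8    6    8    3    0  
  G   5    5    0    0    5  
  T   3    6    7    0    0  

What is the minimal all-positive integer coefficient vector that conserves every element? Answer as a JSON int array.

Coefficients: [3, 2, 3, 4, 5]

R: 3·3+2·8 = 25 | 3·4+4·2+5·1 = 25
X: 3·8+2·6 = 36 | 3·8+4·3+5·0 = 36
G: 3·5+2·5 = 25 | 3·0+4·0+5·5 = 25
T: 3·3+2·6 = 21 | 3·7+4·0+5·0 = 21
gcd(3,2,3,4,5) = 1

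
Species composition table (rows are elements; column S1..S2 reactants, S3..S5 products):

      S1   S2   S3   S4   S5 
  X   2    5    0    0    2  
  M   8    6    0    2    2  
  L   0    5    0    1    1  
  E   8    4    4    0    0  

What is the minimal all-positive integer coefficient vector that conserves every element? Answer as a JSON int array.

X: 1·2+2·5 = 12 | 4·0+4·0+6·2 = 12
M: 1·8+2·6 = 20 | 4·0+4·2+6·2 = 20
L: 1·0+2·5 = 10 | 4·0+4·1+6·1 = 10
E: 1·8+2·4 = 16 | 4·4+4·0+6·0 = 16
gcd(1,2,4,4,6) = 1

Coefficients: [1, 2, 4, 4, 6]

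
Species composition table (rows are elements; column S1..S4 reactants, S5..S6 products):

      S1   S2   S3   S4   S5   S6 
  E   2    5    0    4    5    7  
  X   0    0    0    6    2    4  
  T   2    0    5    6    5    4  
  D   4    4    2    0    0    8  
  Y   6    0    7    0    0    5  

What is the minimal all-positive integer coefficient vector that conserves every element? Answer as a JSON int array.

Coefficients: [1, 6, 2, 4, 4, 4]

E: 1·2+6·5+2·0+4·4 = 48 | 4·5+4·7 = 48
X: 1·0+6·0+2·0+4·6 = 24 | 4·2+4·4 = 24
T: 1·2+6·0+2·5+4·6 = 36 | 4·5+4·4 = 36
D: 1·4+6·4+2·2+4·0 = 32 | 4·0+4·8 = 32
Y: 1·6+6·0+2·7+4·0 = 20 | 4·0+4·5 = 20
gcd(1,6,2,4,4,4) = 1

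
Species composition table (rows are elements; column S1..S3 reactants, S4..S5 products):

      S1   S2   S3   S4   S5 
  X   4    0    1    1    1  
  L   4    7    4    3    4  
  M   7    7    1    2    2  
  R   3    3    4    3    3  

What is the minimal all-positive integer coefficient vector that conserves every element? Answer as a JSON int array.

Coefficients: [1, 1, 6, 5, 5]

X: 1·4+1·0+6·1 = 10 | 5·1+5·1 = 10
L: 1·4+1·7+6·4 = 35 | 5·3+5·4 = 35
M: 1·7+1·7+6·1 = 20 | 5·2+5·2 = 20
R: 1·3+1·3+6·4 = 30 | 5·3+5·3 = 30
gcd(1,1,6,5,5) = 1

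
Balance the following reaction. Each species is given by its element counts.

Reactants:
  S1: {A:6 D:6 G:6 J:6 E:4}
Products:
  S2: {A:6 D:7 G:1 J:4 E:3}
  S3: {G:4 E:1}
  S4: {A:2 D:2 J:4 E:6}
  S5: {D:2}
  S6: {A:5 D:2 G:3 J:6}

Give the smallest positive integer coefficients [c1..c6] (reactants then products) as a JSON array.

Coefficients: [4, 2, 4, 1, 2, 2]

A: 4·6 = 24 | 2·6+4·0+1·2+2·0+2·5 = 24
D: 4·6 = 24 | 2·7+4·0+1·2+2·2+2·2 = 24
G: 4·6 = 24 | 2·1+4·4+1·0+2·0+2·3 = 24
J: 4·6 = 24 | 2·4+4·0+1·4+2·0+2·6 = 24
E: 4·4 = 16 | 2·3+4·1+1·6+2·0+2·0 = 16
gcd(4,2,4,1,2,2) = 1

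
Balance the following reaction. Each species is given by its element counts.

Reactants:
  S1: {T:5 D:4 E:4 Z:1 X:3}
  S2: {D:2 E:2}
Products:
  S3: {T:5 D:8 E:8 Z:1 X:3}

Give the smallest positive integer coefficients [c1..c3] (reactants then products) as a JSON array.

T: 1·5+2·0 = 5 | 1·5 = 5
D: 1·4+2·2 = 8 | 1·8 = 8
E: 1·4+2·2 = 8 | 1·8 = 8
Z: 1·1+2·0 = 1 | 1·1 = 1
X: 1·3+2·0 = 3 | 1·3 = 3
gcd(1,2,1) = 1

Coefficients: [1, 2, 1]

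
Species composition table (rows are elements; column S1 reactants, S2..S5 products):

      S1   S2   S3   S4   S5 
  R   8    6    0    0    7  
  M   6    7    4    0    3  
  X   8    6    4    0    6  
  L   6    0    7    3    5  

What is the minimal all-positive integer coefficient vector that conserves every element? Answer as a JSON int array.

Coefficients: [5, 2, 1, 1, 4]

R: 5·8 = 40 | 2·6+1·0+1·0+4·7 = 40
M: 5·6 = 30 | 2·7+1·4+1·0+4·3 = 30
X: 5·8 = 40 | 2·6+1·4+1·0+4·6 = 40
L: 5·6 = 30 | 2·0+1·7+1·3+4·5 = 30
gcd(5,2,1,1,4) = 1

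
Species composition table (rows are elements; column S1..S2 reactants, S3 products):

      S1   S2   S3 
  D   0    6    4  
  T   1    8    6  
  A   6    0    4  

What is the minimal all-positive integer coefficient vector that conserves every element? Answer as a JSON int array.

D: 2·0+2·6 = 12 | 3·4 = 12
T: 2·1+2·8 = 18 | 3·6 = 18
A: 2·6+2·0 = 12 | 3·4 = 12
gcd(2,2,3) = 1

Coefficients: [2, 2, 3]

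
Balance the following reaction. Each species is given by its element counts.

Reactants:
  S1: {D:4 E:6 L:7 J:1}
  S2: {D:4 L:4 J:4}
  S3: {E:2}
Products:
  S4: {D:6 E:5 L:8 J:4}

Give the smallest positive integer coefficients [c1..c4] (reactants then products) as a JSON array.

Coefficients: [4, 5, 3, 6]

D: 4·4+5·4+3·0 = 36 | 6·6 = 36
E: 4·6+5·0+3·2 = 30 | 6·5 = 30
L: 4·7+5·4+3·0 = 48 | 6·8 = 48
J: 4·1+5·4+3·0 = 24 | 6·4 = 24
gcd(4,5,3,6) = 1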